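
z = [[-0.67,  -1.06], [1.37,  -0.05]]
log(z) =[[-0.3, -1.7],[2.2, 0.70]]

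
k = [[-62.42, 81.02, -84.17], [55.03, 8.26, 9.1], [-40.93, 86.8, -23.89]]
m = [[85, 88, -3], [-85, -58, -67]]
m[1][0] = -85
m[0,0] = 85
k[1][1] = 8.26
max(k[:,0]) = 55.03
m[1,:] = [-85, -58, -67]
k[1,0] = 55.03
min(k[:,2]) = -84.17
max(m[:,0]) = 85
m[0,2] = -3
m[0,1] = 88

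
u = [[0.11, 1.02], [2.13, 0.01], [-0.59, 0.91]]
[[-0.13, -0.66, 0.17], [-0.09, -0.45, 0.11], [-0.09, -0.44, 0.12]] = u @ [[-0.04,  -0.21,  0.05], [-0.12,  -0.62,  0.16]]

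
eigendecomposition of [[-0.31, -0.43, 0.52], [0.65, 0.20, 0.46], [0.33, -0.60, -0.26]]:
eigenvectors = [[(0.71+0j), (-0.03-0.48j), -0.03+0.48j], [(-0.15+0j), -0.71+0.00j, (-0.71-0j)], [(-0.69+0j), 0.08-0.50j, (0.08+0.5j)]]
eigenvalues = [(-0.73+0j), (0.18+0.76j), (0.18-0.76j)]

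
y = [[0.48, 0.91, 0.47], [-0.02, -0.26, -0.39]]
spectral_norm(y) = 1.20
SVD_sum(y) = [[0.43, 0.89, 0.54], [-0.15, -0.32, -0.19]] + [[0.05, 0.02, -0.07],[0.13, 0.06, -0.20]]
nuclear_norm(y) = 1.46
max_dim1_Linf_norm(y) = 0.91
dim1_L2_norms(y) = [1.13, 0.47]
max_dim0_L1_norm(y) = 1.17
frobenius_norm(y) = 1.22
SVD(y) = [[-0.94,0.33],[0.33,0.94]] @ diag([1.1965193791760391, 0.26046376956533857]) @ [[-0.38, -0.79, -0.48], [0.54, 0.23, -0.81]]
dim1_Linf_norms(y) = [0.91, 0.39]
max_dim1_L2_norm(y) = 1.13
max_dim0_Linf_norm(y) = 0.91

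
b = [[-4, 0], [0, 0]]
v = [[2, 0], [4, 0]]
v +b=[[-2, 0], [4, 0]]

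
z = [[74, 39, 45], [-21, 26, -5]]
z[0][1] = 39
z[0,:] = [74, 39, 45]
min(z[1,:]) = -21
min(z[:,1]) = 26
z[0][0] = 74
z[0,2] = 45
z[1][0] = -21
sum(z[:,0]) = 53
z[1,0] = -21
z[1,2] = -5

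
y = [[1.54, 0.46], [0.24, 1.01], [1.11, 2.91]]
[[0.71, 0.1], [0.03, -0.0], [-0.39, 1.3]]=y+[[-0.83,-0.36], [-0.21,-1.01], [-1.5,-1.61]]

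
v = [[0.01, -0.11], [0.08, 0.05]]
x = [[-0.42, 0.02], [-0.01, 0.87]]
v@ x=[[-0.00, -0.1], [-0.03, 0.05]]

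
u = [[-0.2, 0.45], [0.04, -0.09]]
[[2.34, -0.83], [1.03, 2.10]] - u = [[2.54, -1.28], [0.99, 2.19]]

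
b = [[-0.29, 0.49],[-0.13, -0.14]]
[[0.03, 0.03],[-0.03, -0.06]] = b@ [[0.11, 0.24], [0.12, 0.20]]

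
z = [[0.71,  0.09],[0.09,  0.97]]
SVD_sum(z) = [[0.09, 0.28], [0.28, 0.91]] + [[0.62, -0.19], [-0.19, 0.06]]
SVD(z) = [[0.30, 0.95], [0.95, -0.30]] @ diag([0.9981138830084189, 0.6818861169915811]) @ [[0.3, 0.95], [0.95, -0.30]]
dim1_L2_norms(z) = [0.72, 0.97]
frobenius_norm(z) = 1.21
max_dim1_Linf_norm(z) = 0.97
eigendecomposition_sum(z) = [[0.62, -0.19], [-0.19, 0.06]] + [[0.09, 0.28],[0.28, 0.91]]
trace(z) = 1.68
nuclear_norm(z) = 1.68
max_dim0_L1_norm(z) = 1.06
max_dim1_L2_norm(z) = 0.97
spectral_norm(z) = 1.00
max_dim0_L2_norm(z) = 0.97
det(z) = 0.68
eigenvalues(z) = [0.68, 1.0]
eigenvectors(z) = [[-0.95, -0.30], [0.3, -0.95]]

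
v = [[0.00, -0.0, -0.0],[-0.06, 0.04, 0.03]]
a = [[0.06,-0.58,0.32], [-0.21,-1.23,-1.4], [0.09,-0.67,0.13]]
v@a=[[0.0,  0.0,  0.0], [-0.01,  -0.03,  -0.07]]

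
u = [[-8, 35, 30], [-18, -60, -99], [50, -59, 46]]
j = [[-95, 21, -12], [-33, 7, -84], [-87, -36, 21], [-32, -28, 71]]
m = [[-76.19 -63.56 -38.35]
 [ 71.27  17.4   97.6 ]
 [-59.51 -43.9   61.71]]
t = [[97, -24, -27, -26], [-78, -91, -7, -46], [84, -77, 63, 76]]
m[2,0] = -59.51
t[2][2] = 63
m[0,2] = -38.35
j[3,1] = -28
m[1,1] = 17.4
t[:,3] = [-26, -46, 76]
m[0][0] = -76.19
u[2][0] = 50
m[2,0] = -59.51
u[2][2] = 46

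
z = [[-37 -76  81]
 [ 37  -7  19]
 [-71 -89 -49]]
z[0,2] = 81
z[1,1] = -7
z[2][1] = -89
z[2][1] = -89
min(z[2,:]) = -89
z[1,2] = 19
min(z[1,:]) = -7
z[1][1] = -7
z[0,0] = -37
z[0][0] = -37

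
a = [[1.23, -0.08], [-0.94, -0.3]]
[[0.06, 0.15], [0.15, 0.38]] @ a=[[-0.07, -0.05], [-0.17, -0.13]]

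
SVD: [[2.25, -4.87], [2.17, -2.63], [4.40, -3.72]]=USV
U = [[-0.62, 0.75], [-0.41, -0.04], [-0.67, -0.67]]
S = [8.41, 1.7]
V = [[-0.62, 0.78], [-0.78, -0.62]]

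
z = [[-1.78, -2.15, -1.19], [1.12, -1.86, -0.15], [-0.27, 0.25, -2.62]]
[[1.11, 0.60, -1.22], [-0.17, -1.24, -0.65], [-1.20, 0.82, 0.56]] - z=[[2.89, 2.75, -0.03], [-1.29, 0.62, -0.5], [-0.93, 0.57, 3.18]]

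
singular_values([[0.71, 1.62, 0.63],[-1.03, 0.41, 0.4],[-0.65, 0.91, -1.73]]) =[2.07, 1.88, 1.15]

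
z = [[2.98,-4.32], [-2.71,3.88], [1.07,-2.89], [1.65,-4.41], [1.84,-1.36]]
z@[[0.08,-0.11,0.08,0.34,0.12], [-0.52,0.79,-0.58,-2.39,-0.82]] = [[2.48, -3.74, 2.74, 11.34, 3.90], [-2.23, 3.36, -2.47, -10.19, -3.51], [1.59, -2.40, 1.76, 7.27, 2.5], [2.43, -3.67, 2.69, 11.1, 3.81], [0.85, -1.28, 0.94, 3.88, 1.34]]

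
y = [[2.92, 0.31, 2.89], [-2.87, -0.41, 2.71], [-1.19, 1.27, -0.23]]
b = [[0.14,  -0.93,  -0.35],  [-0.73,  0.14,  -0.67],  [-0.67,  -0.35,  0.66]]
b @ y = [[3.49, -0.02, -2.04],[-1.74, -1.13, -1.58],[-1.74, 0.77, -3.04]]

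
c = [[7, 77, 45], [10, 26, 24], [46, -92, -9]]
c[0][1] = 77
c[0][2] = 45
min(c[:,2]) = -9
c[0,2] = 45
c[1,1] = 26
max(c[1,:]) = 26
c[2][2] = -9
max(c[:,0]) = 46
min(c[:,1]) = -92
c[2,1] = -92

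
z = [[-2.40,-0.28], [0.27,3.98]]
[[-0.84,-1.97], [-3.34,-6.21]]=z @ [[0.45, 1.01], [-0.87, -1.63]]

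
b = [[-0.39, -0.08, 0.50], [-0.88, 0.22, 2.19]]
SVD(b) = [[-0.25, -0.97], [-0.97, 0.25]] @ diag([2.445618716421547, 0.21528839701345914]) @ [[0.39,-0.08,-0.92], [0.75,0.61,0.26]]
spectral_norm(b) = 2.45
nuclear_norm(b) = 2.66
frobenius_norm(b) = 2.46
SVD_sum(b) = [[-0.23,0.05,0.55], [-0.92,0.19,2.18]] + [[-0.16, -0.13, -0.05], [0.04, 0.03, 0.01]]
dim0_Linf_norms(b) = [0.88, 0.22, 2.19]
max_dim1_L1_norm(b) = 3.29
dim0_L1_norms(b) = [1.27, 0.3, 2.69]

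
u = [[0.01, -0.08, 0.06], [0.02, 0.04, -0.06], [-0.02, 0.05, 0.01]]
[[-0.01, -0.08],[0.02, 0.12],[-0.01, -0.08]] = u @ [[0.01, 0.09], [-0.15, -1.06], [-0.39, -2.76]]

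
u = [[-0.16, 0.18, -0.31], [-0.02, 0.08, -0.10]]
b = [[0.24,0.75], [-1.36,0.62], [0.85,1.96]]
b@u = [[-0.05,  0.10,  -0.15], [0.21,  -0.2,  0.36], [-0.18,  0.31,  -0.46]]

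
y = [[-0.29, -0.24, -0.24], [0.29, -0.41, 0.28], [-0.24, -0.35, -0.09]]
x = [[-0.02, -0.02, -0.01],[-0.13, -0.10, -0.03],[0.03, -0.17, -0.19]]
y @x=[[0.03,0.07,0.06],[0.06,-0.01,-0.04],[0.05,0.06,0.03]]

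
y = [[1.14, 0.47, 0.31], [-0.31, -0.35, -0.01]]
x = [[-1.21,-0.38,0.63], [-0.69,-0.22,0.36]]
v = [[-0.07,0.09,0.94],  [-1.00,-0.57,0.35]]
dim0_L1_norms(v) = [1.07, 0.66, 1.29]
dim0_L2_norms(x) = [1.39, 0.44, 0.73]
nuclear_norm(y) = 1.55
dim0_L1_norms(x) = [1.9, 0.6, 0.99]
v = x + y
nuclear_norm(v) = 2.12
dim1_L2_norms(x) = [1.42, 0.81]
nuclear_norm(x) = 1.63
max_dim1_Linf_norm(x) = 1.21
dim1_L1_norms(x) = [2.22, 1.27]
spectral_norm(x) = 1.63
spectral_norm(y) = 1.34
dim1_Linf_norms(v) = [0.94, 1.0]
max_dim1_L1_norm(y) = 1.92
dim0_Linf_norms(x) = [1.21, 0.38, 0.63]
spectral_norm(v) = 1.27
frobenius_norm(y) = 1.35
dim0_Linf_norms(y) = [1.14, 0.47, 0.31]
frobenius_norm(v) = 1.53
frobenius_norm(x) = 1.63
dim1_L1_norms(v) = [1.1, 1.92]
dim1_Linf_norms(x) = [1.21, 0.69]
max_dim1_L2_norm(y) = 1.27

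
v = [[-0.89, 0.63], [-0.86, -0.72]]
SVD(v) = [[-0.67, -0.74], [-0.74, 0.67]] @ diag([1.2398398561790092, 0.953832863257507]) @ [[1.0, 0.09], [0.09, -1.00]]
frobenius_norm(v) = 1.56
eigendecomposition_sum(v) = [[(-0.44+0.32j), 0.32+0.35j], [(-0.43-0.47j), -0.36+0.41j]] + [[(-0.44-0.32j), 0.32-0.35j], [(-0.43+0.47j), (-0.36-0.41j)]]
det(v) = 1.18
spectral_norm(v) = 1.24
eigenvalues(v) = [(-0.8+0.73j), (-0.8-0.73j)]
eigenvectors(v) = [[(-0.08+0.65j), (-0.08-0.65j)], [(-0.76+0j), (-0.76-0j)]]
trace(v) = -1.61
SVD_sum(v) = [[-0.82,-0.08], [-0.92,-0.09]] + [[-0.07,0.71], [0.06,-0.63]]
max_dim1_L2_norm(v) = 1.12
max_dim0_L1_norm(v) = 1.75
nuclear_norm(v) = 2.19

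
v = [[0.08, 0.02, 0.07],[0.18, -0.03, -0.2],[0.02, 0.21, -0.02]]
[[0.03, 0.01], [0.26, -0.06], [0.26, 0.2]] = v @ [[0.78, -0.18], [1.10, 0.95], [-0.75, 0.02]]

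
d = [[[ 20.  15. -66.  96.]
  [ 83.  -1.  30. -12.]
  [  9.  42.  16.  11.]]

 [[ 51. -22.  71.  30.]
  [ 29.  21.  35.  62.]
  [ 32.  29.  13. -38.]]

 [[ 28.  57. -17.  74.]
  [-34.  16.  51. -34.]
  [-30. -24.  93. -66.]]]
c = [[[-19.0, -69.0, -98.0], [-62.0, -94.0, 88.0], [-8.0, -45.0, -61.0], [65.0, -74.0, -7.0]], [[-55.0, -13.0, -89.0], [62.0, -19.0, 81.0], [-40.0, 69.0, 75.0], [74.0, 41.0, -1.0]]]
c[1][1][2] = 81.0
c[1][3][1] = 41.0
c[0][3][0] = 65.0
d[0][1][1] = -1.0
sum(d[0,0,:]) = 65.0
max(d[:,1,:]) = 83.0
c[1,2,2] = 75.0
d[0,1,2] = 30.0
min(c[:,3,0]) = 65.0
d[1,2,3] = -38.0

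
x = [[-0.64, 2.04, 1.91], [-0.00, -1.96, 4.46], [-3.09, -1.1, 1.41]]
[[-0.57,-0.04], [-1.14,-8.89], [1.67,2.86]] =x @ [[-0.63, -1.97],[-0.17, 0.87],[-0.33, -1.61]]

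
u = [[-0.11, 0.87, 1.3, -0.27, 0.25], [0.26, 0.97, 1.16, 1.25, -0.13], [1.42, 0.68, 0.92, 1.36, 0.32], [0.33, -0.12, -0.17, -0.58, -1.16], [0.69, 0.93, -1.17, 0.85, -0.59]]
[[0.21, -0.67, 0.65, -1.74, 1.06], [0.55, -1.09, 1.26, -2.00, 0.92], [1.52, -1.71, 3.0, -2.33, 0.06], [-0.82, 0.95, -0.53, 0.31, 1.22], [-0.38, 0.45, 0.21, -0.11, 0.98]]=u @ [[0.54, -0.34, 1.35, -0.58, -0.01],  [-0.26, 0.04, 0.03, -0.78, 1.06],  [0.31, -0.53, 0.53, -0.85, 0.22],  [0.31, -0.41, 0.28, -0.1, -0.39],  [0.69, -0.64, 0.62, -0.18, -1.0]]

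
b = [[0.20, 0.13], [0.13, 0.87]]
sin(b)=[[0.20, 0.11], [0.11, 0.76]]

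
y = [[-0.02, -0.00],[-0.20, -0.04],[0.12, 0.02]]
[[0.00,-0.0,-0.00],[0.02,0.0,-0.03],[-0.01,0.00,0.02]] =y@[[-0.13, 0.05, 0.14], [0.16, -0.27, -0.07]]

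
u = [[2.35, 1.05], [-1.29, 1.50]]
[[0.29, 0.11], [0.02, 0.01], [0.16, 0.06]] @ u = [[0.54, 0.47], [0.03, 0.04], [0.3, 0.26]]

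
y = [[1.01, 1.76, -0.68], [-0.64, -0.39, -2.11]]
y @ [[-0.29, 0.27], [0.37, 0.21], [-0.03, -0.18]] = [[0.38, 0.76],[0.10, 0.13]]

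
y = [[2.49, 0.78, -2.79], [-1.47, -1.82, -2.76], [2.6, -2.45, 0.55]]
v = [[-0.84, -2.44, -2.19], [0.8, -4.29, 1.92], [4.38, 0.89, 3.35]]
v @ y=[[-4.2,  9.15,  7.87], [13.29,  3.73,  10.66], [18.31,  -6.41,  -12.83]]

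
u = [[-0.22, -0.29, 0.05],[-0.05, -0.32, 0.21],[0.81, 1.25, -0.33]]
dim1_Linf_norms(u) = [0.29, 0.32, 1.25]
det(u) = -0.00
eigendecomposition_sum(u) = [[-0.12, -0.24, 0.09], [-0.2, -0.40, 0.15], [0.56, 1.12, -0.43]] + [[0.01, 0.0, 0.0],[-0.01, -0.0, -0.00],[-0.01, -0.00, -0.0]] + [[-0.11, -0.06, -0.04], [0.15, 0.08, 0.06], [0.26, 0.13, 0.1]]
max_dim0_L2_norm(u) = 1.32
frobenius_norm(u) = 1.62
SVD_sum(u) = [[-0.19, -0.3, 0.08], [-0.17, -0.28, 0.08], [0.79, 1.26, -0.35]] + [[-0.03,  0.01,  -0.03], [0.12,  -0.04,  0.13], [0.02,  -0.01,  0.02]] + [[0.0, -0.0, -0.0],  [0.0, -0.0, -0.00],  [0.00, -0.00, -0.00]]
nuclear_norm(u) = 1.80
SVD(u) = [[-0.23, 0.24, 0.94], [-0.21, -0.96, 0.20], [0.95, -0.15, 0.27]] @ diag([1.6042255423889367, 0.19483335370738228, 0.0006110892363572097]) @ [[0.52, 0.82, -0.23], [-0.67, 0.22, -0.71], [0.53, -0.52, -0.67]]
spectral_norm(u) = 1.60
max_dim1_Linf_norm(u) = 1.25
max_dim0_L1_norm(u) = 1.86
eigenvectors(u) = [[-0.2, -0.52, -0.34], [-0.33, 0.52, 0.48], [0.92, 0.67, 0.81]]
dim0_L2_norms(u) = [0.84, 1.32, 0.39]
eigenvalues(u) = [-0.94, 0.0, 0.07]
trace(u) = -0.87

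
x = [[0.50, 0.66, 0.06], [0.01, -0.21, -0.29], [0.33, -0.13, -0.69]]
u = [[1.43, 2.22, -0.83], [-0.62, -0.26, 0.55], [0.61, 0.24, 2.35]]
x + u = [[1.93, 2.88, -0.77],[-0.61, -0.47, 0.26],[0.94, 0.11, 1.66]]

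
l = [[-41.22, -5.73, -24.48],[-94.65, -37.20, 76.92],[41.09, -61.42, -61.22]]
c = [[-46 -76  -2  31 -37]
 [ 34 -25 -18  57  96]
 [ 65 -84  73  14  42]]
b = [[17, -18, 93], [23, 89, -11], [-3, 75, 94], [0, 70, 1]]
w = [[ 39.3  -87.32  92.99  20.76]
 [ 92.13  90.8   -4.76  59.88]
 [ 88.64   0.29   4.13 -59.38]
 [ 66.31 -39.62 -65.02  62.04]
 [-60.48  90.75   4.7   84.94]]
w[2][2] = 4.13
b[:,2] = [93, -11, 94, 1]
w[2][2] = 4.13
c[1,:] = [34, -25, -18, 57, 96]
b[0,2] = 93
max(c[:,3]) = 57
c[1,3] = 57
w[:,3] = [20.76, 59.88, -59.38, 62.04, 84.94]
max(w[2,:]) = 88.64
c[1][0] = 34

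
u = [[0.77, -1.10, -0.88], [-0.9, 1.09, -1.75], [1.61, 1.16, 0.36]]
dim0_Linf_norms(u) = [1.61, 1.16, 1.75]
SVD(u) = [[-0.05,-0.36,0.93], [0.88,0.43,0.21], [-0.48,0.83,0.30]] @ diag([2.3503975223204994, 1.9486692389748577, 1.5438651768023024]) @ [[-0.68, 0.19, -0.71], [0.34, 0.94, -0.07], [0.65, -0.29, -0.7]]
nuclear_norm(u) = 5.84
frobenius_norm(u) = 3.42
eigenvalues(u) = [(2+0j), (0.11+1.88j), (0.11-1.88j)]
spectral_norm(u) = 2.35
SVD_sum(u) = [[0.08,-0.02,0.08], [-1.4,0.4,-1.46], [0.76,-0.22,0.8]] + [[-0.24, -0.66, 0.05], [0.29, 0.79, -0.06], [0.55, 1.51, -0.11]] + [[0.93, -0.41, -1.01], [0.21, -0.09, -0.23], [0.30, -0.13, -0.32]]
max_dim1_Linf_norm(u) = 1.75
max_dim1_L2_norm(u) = 2.25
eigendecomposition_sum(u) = [[(0.99+0j), (-0.8+0j), 0.32+0.00j],  [(-1.21-0j), (0.97-0j), (-0.38+0j)],  [(0.12+0j), (-0.1+0j), 0.04+0.00j]] + [[(-0.11+0.48j),  -0.15+0.38j,  -0.60-0.11j], [(0.16+0.56j),  (0.06+0.48j),  -0.68+0.22j], [0.75-0.10j,  0.63+0.01j,  0.16+0.91j]] + [[-0.11-0.48j, -0.15-0.38j, (-0.6+0.11j)], [(0.16-0.56j), (0.06-0.48j), (-0.68-0.22j)], [(0.75+0.1j), 0.63-0.01j, 0.16-0.91j]]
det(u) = 7.07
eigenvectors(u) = [[0.63+0.00j,(0.16-0.43j),0.16+0.43j],[(-0.77+0j),(-0.07-0.54j),(-0.07+0.54j)],[(0.08+0j),-0.70+0.00j,(-0.7-0j)]]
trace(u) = 2.22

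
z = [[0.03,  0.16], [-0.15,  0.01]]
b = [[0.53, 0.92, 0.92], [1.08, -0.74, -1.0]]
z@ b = [[0.19, -0.09, -0.13], [-0.07, -0.15, -0.15]]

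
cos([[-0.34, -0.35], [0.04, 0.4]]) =[[0.95, 0.01], [-0.00, 0.93]]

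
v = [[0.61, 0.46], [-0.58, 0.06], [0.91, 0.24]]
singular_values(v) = [1.3, 0.35]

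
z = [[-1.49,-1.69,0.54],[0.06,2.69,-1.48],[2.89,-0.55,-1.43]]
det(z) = 9.81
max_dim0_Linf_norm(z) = 2.89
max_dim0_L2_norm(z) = 3.25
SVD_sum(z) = [[-1.43, -1.22, 1.12], [1.5, 1.28, -1.17], [1.51, 1.29, -1.18]] + [[0.21, -0.25, -0.01],[-1.28, 1.53, 0.03],[1.48, -1.76, -0.04]] + [[-0.27, -0.21, -0.58], [-0.16, -0.12, -0.34], [-0.1, -0.08, -0.21]]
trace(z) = -0.23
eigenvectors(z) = [[(-0.03+0.1j),  -0.03-0.10j,  0.35+0.00j],[0.32+0.02j,  (0.32-0.02j),  -0.88+0.00j],[(0.94+0j),  0.94-0.00j,  (0.32+0j)]]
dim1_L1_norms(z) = [3.72, 4.23, 4.87]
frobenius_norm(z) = 5.05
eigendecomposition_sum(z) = [[(-0.85-0.12j), (-0.31-0.08j), (0.09-0.08j)],[(0.29+2.46j), (0.01+0.92j), (-0.28-0.18j)],[1.35+7.26j, (0.22+2.73j), -0.88-0.49j]] + [[-0.85+0.12j,  -0.31+0.08j,  (0.09+0.08j)], [(0.29-2.46j),  0.01-0.92j,  (-0.28+0.18j)], [(1.35-7.26j),  (0.22-2.73j),  (-0.88+0.49j)]] + [[(0.21-0j), -1.07-0.00j, 0.37+0.00j],[-0.53+0.00j, 2.66+0.00j, (-0.91-0j)],[(0.19-0j), -0.98-0.00j, (0.34+0j)]]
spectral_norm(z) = 3.93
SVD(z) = [[-0.56, 0.11, 0.82], [0.58, -0.65, 0.48], [0.59, 0.75, 0.3]] @ diag([3.928889567754327, 3.0655394655139183, 0.8146745054117435]) @ [[0.65,  0.56,  -0.51], [0.64,  -0.77,  -0.02], [-0.40,  -0.32,  -0.86]]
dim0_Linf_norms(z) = [2.89, 2.69, 1.48]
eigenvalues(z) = [(-1.72+0.31j), (-1.72-0.31j), (3.21+0j)]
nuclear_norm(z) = 7.81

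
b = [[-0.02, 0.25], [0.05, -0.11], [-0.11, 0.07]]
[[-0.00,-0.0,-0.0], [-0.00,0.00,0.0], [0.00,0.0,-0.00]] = b @ [[-0.03, -0.01, 0.0],[-0.01, -0.01, -0.02]]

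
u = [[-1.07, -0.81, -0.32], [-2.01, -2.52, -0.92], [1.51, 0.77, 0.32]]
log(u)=[[-0.04+3.14j, (0.59-0j), (0.43+0j)], [(3.81+0j), (0.36+3.14j), 1.74+0.00j], [(-7.98-0j), (0.6+0j), -4.64+3.14j]]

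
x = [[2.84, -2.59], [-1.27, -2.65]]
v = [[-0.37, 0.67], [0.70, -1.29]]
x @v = [[-2.86, 5.24],[-1.39, 2.57]]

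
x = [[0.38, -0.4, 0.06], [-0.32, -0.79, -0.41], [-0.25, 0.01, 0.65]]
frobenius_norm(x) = 1.30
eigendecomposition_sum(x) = [[(-0.08-0j), (-0.25+0j), (-0.06+0j)], [-0.24-0.00j, -0.82+0.00j, (-0.21+0j)], [-0.01-0.00j, -0.04+0.00j, (-0.01+0j)]] + [[0.23+0.19j, (-0.07-0.05j), (0.06-0.26j)], [-0.04-0.15j, 0.02+0.04j, -0.10+0.09j], [(-0.12+0.35j), (0.02-0.11j), 0.33-0.05j]] + [[0.23-0.19j, -0.07+0.05j, (0.06+0.26j)], [-0.04+0.15j, (0.02-0.04j), -0.10-0.09j], [-0.12-0.35j, (0.02+0.11j), 0.33+0.05j]]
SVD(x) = [[-0.25, 0.05, -0.97], [-0.9, 0.36, 0.25], [0.36, 0.93, -0.05]] @ diag([1.0088656254999022, 0.6386270963968267, 0.5119038790949421]) @ [[0.10, 0.81, 0.58], [-0.52, -0.46, 0.73], [-0.85, 0.38, -0.37]]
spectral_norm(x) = 1.01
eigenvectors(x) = [[(0.29+0j), (-0.22+0.55j), (-0.22-0.55j)],  [0.95+0.00j, 0.25-0.16j, (0.25+0.16j)],  [(0.04+0j), (-0.75+0j), (-0.75-0j)]]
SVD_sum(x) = [[-0.03, -0.2, -0.14], [-0.10, -0.73, -0.53], [0.04, 0.29, 0.21]] + [[-0.02,-0.01,0.02], [-0.12,-0.1,0.17], [-0.31,-0.27,0.43]] + [[0.42,  -0.19,  0.18],[-0.11,  0.05,  -0.05],[0.02,  -0.01,  0.01]]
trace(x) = 0.24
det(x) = -0.33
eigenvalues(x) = [(-0.91+0j), (0.57+0.19j), (0.57-0.19j)]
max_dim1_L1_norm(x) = 1.52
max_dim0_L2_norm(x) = 0.89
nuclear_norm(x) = 2.16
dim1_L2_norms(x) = [0.55, 0.95, 0.7]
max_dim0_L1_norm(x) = 1.2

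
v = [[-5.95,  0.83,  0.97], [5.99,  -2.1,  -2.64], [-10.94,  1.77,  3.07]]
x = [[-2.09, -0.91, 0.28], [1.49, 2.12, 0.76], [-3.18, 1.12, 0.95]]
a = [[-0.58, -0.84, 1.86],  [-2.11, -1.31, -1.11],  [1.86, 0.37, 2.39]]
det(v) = 7.26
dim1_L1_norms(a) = [3.28, 4.53, 4.62]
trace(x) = 0.98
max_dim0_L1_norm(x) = 6.76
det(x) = 3.41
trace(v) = -4.98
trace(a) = 0.50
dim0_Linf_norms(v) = [10.94, 2.1, 3.07]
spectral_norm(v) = 14.64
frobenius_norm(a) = 4.61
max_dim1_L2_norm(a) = 3.05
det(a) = 2.16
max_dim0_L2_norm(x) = 4.09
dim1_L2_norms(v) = [6.09, 6.87, 11.5]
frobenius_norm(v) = 14.72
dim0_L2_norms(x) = [4.09, 2.56, 1.25]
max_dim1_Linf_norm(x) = 3.18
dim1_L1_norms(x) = [3.28, 4.37, 5.25]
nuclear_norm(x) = 7.19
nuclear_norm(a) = 6.52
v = a @ x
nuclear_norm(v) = 16.44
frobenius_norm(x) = 4.98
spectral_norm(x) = 4.15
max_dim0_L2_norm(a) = 3.23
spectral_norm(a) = 3.99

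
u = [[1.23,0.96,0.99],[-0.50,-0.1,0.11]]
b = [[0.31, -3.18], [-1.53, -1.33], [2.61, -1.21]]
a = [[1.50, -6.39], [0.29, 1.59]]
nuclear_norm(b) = 6.66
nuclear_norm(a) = 7.36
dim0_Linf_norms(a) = [1.5, 6.39]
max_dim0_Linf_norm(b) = 3.18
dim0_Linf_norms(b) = [2.61, 3.18]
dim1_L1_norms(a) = [7.89, 1.88]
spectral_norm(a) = 6.73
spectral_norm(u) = 1.88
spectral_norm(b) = 3.77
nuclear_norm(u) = 2.28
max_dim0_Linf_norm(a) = 6.39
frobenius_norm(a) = 6.76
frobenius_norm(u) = 1.92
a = u @ b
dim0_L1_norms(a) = [1.79, 7.98]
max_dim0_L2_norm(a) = 6.58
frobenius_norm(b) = 4.75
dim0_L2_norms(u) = [1.33, 0.97, 1.0]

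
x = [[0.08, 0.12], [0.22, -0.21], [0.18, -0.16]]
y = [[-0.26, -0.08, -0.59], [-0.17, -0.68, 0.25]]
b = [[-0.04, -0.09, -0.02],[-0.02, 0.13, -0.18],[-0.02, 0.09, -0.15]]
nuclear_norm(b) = 0.38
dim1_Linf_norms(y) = [0.59, 0.68]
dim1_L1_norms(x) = [0.2, 0.43, 0.34]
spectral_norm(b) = 0.29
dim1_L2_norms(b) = [0.1, 0.22, 0.18]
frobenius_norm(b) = 0.30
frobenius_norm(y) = 0.99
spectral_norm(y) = 0.75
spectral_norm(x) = 0.39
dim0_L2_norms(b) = [0.05, 0.18, 0.24]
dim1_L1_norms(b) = [0.15, 0.33, 0.26]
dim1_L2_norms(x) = [0.14, 0.3, 0.24]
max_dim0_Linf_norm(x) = 0.22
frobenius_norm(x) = 0.41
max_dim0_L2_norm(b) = 0.24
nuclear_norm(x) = 0.53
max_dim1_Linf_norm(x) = 0.22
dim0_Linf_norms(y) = [0.26, 0.68, 0.59]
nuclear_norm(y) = 1.39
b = x @ y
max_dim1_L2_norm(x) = 0.3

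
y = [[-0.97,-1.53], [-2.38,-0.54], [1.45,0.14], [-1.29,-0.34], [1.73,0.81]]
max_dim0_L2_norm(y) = 3.66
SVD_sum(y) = [[-1.37, -0.55], [-2.23, -0.90], [1.29, 0.52], [-1.23, -0.50], [1.77, 0.72]] + [[0.4, -0.98], [-0.15, 0.36], [0.16, -0.38], [-0.06, 0.16], [-0.04, 0.09]]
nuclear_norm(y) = 5.13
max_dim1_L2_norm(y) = 2.44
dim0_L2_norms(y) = [3.66, 1.85]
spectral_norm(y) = 3.91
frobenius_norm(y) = 4.10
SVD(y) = [[-0.38, 0.87], [-0.62, -0.32], [0.36, 0.34], [-0.34, -0.14], [0.49, -0.08]] @ diag([3.913134177901368, 1.2148995455346012]) @ [[0.93, 0.38],[0.38, -0.93]]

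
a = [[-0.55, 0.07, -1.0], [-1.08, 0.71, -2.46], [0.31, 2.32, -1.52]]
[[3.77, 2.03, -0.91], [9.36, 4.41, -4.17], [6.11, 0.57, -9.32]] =a@[[1.74, -3.01, -0.92], [-0.73, 0.42, -3.11], [-4.78, -0.35, 1.2]]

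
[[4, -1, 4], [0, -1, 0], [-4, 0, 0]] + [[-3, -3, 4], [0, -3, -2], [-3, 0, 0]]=[[1, -4, 8], [0, -4, -2], [-7, 0, 0]]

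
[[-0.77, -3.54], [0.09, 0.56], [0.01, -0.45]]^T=[[-0.77, 0.09, 0.01],[-3.54, 0.56, -0.45]]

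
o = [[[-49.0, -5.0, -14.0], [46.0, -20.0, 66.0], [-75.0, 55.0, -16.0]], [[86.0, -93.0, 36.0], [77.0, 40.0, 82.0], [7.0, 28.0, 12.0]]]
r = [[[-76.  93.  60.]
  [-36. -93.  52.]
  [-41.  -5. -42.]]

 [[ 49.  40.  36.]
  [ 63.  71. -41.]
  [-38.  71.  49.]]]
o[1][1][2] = 82.0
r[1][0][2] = 36.0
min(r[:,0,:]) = -76.0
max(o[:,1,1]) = 40.0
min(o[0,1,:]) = -20.0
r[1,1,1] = 71.0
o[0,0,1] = -5.0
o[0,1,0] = 46.0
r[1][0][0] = 49.0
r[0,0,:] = [-76.0, 93.0, 60.0]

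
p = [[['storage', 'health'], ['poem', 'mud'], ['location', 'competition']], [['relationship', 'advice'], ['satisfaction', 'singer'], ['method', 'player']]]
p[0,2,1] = 'competition'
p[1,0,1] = 'advice'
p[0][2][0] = 'location'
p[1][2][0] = 'method'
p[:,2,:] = [['location', 'competition'], ['method', 'player']]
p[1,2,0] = 'method'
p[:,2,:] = [['location', 'competition'], ['method', 'player']]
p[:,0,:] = [['storage', 'health'], ['relationship', 'advice']]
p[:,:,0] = [['storage', 'poem', 'location'], ['relationship', 'satisfaction', 'method']]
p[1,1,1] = 'singer'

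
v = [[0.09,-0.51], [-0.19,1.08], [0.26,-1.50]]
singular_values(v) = [1.95, 0.0]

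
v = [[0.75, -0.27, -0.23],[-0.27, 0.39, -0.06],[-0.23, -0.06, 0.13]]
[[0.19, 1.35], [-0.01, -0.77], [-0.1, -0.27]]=v@[[1.09, 0.87], [0.97, -1.55], [1.59, -1.22]]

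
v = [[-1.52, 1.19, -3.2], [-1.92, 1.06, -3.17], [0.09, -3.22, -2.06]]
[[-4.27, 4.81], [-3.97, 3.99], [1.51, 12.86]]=v @[[-0.3, 2.39], [-1.15, -1.81], [1.05, -3.31]]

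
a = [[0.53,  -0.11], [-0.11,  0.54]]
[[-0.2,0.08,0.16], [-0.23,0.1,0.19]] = a @ [[-0.48,0.2,0.39], [-0.52,0.22,0.43]]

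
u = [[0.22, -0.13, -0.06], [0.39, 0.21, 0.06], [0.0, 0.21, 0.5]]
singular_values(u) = [0.58, 0.45, 0.16]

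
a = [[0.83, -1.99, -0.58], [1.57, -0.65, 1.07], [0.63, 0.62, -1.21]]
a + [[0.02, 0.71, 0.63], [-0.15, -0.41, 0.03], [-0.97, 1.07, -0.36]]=[[0.85, -1.28, 0.05], [1.42, -1.06, 1.10], [-0.34, 1.69, -1.57]]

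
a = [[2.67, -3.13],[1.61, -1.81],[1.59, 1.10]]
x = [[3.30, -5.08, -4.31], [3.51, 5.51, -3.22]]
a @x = [[-2.18, -30.81, -1.43], [-1.04, -18.15, -1.11], [9.11, -2.02, -10.39]]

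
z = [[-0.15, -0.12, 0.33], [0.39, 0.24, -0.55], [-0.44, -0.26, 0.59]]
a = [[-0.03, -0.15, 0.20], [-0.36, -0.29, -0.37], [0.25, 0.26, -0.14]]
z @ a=[[0.13, 0.14, -0.03], [-0.24, -0.27, 0.07], [0.25, 0.29, -0.07]]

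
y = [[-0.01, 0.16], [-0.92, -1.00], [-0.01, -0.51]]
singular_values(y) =[1.42, 0.34]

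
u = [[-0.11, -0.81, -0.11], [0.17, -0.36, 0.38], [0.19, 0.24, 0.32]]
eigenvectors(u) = [[0.84+0.00j, (0.84-0j), (-0.89+0j)], [-0.13-0.06j, (-0.13+0.06j), -0.28+0.00j], [-0.52-0.09j, (-0.52+0.09j), 0.37+0.00j]]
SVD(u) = [[-0.89,0.1,0.44], [-0.34,-0.80,-0.50], [0.30,-0.60,0.74]] @ diag([0.9237807618966135, 0.5708582854198033, 0.007065544372128342]) @ [[0.11, 0.99, 0.07],[-0.45, 0.11, -0.88],[0.88, -0.06, -0.46]]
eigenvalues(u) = [(0.09+0.07j), (0.09-0.07j), (-0.32+0j)]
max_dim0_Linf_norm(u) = 0.81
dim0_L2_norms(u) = [0.28, 0.92, 0.51]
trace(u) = -0.15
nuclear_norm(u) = 1.50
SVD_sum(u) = [[-0.09, -0.82, -0.06], [-0.03, -0.31, -0.02], [0.03, 0.28, 0.02]] + [[-0.02, 0.01, -0.05], [0.21, -0.05, 0.4], [0.16, -0.04, 0.3]] + [[0.00, -0.00, -0.00], [-0.00, 0.00, 0.00], [0.00, -0.00, -0.00]]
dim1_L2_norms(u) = [0.82, 0.55, 0.44]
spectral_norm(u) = 0.92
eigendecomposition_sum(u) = [[-0.16+0.37j, 0.06-0.34j, -0.35+0.62j],[(0.05-0.05j), -0.03+0.05j, 0.10-0.07j],[(0.14-0.21j), (-0.07+0.2j), 0.28-0.35j]] + [[(-0.16-0.37j), 0.06+0.34j, (-0.35-0.62j)], [0.05+0.05j, -0.03-0.05j, 0.10+0.07j], [(0.14+0.21j), -0.07-0.20j, (0.28+0.35j)]] + [[(0.22+0j), -0.93-0.00j, 0.59+0.00j], [(0.07+0j), (-0.3-0j), (0.19+0j)], [-0.09-0.00j, (0.39+0j), (-0.25-0j)]]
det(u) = -0.00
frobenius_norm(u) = 1.09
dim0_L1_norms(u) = [0.47, 1.41, 0.81]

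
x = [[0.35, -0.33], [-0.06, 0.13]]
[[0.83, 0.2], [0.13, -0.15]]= x@ [[5.90, -0.93], [3.73, -1.59]]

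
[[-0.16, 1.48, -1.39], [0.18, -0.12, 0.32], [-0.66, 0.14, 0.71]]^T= [[-0.16, 0.18, -0.66], [1.48, -0.12, 0.14], [-1.39, 0.32, 0.71]]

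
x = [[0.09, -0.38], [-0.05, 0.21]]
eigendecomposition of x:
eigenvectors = [[-0.97,  0.87], [-0.23,  -0.48]]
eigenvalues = [-0.0, 0.3]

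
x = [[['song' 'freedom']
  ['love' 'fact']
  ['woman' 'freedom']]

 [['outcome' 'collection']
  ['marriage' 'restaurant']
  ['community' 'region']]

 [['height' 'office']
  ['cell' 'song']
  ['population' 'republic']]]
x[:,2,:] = [['woman', 'freedom'], ['community', 'region'], ['population', 'republic']]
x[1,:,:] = [['outcome', 'collection'], ['marriage', 'restaurant'], ['community', 'region']]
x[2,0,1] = 'office'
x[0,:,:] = [['song', 'freedom'], ['love', 'fact'], ['woman', 'freedom']]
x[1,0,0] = 'outcome'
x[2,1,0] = 'cell'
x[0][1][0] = 'love'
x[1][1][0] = 'marriage'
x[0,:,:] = [['song', 'freedom'], ['love', 'fact'], ['woman', 'freedom']]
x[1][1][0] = 'marriage'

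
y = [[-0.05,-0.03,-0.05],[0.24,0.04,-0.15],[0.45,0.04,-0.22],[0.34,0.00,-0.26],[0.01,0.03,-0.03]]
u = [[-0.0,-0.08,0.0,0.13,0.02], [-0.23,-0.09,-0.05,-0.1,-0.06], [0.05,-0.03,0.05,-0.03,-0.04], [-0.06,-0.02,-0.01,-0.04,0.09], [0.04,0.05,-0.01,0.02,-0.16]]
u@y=[[0.03, -0.00, -0.02],  [-0.07, -0.0, 0.06],  [0.00, -0.00, -0.00],  [-0.02, 0.00, 0.02],  [0.01, -0.00, -0.01]]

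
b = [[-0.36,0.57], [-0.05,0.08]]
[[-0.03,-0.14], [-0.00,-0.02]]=b @[[-0.34, -0.23], [-0.27, -0.39]]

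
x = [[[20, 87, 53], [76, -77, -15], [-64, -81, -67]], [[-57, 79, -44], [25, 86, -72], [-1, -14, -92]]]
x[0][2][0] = -64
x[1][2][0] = -1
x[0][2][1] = -81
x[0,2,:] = [-64, -81, -67]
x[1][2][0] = -1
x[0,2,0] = -64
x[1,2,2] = -92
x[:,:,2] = [[53, -15, -67], [-44, -72, -92]]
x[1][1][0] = 25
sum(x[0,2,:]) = -212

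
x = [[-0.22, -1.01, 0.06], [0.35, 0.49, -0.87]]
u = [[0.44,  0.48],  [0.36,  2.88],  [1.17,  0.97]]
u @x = [[0.07, -0.21, -0.39], [0.93, 1.05, -2.48], [0.08, -0.71, -0.77]]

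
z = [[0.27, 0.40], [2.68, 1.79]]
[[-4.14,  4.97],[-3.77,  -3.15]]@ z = [[12.2, 7.24], [-9.46, -7.15]]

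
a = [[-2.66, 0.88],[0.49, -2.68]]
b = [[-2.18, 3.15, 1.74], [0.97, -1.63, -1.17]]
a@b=[[6.65, -9.81, -5.66], [-3.67, 5.91, 3.99]]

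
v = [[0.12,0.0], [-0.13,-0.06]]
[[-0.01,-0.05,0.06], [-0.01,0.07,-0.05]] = v@[[-0.07, -0.43, 0.47], [0.33, -0.23, -0.12]]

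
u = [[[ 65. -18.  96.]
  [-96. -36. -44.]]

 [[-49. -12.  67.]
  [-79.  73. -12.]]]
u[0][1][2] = -44.0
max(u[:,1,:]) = 73.0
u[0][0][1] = -18.0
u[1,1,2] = -12.0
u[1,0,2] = 67.0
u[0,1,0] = -96.0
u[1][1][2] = -12.0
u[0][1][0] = -96.0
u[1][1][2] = -12.0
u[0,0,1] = -18.0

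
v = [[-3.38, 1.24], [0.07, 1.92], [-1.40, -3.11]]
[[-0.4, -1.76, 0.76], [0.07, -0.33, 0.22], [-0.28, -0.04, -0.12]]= v @ [[0.13, 0.45, -0.18],[0.03, -0.19, 0.12]]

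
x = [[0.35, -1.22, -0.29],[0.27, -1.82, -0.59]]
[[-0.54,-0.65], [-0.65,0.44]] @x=[[-0.36, 1.84, 0.54], [-0.11, -0.01, -0.07]]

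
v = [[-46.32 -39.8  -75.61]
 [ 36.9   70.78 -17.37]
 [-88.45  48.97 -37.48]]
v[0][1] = -39.8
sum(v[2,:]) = -76.96000000000001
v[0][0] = -46.32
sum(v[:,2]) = -130.46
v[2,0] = -88.45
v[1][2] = -17.37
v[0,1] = -39.8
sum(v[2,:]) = -76.96000000000001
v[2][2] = -37.48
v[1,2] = -17.37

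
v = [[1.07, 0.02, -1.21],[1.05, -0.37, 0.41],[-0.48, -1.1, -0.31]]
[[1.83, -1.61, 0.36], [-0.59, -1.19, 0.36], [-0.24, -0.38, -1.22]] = v @[[0.16, -1.05, 0.55],[0.53, 0.69, 0.81],[-1.36, 0.41, 0.2]]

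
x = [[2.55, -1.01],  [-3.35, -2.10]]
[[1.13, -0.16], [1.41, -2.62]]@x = [[3.42,-0.81], [12.37,4.08]]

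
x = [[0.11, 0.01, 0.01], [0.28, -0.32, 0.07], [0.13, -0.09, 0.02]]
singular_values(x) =[0.46, 0.09, 0.0]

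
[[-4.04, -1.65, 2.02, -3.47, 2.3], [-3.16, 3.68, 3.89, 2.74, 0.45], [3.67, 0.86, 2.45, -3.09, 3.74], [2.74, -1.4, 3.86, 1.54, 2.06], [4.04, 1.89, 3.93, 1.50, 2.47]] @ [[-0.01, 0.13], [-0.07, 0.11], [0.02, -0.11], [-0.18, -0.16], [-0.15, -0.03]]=[[0.48, -0.44], [-0.71, -0.89], [-0.05, 0.68], [-0.44, -0.53], [-0.73, -0.01]]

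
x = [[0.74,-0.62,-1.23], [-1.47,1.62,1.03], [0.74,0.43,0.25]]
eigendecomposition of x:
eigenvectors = [[(0.17+0.53j),(0.17-0.53j),(-0.4+0j)], [(-0.44+0.29j),(-0.44-0.29j),0.92+0.00j], [0.65+0.00j,(0.65-0j),(0.05+0j)]]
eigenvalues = [(0.15+0.8j), (0.15-0.8j), (2.31+0j)]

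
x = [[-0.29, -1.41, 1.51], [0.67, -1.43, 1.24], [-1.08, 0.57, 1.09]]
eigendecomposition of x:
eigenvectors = [[0.76+0.00j, (0.76-0j), (0.37+0j)], [(0.45-0.38j), (0.45+0.38j), 0.51+0.00j], [0.17+0.22j, 0.17-0.22j, 0.78+0.00j]]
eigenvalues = [(-0.79+1.13j), (-0.79-1.13j), (0.95+0j)]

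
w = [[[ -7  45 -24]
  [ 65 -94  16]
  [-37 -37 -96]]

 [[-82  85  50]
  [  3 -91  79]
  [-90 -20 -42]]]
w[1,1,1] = -91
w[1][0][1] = 85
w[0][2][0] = -37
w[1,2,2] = -42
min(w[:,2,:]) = -96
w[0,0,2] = -24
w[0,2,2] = -96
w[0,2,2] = -96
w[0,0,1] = 45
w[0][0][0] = -7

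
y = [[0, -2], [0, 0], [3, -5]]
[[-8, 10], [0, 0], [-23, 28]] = y @ [[-1, 1], [4, -5]]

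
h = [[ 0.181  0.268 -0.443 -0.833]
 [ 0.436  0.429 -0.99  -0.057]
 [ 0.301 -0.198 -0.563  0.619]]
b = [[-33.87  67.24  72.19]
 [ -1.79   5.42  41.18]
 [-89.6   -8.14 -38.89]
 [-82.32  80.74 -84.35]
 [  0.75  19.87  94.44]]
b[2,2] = -38.89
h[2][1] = -0.198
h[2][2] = -0.563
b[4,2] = 94.44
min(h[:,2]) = -0.99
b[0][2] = 72.19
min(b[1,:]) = -1.79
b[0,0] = -33.87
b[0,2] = 72.19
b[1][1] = 5.42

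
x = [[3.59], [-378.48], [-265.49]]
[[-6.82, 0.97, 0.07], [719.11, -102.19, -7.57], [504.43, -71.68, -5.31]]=x @ [[-1.9, 0.27, 0.02]]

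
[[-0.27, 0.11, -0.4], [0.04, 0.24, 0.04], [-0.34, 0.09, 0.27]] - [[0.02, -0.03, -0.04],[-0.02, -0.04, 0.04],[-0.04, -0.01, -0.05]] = [[-0.29, 0.14, -0.36], [0.06, 0.28, 0.00], [-0.30, 0.1, 0.32]]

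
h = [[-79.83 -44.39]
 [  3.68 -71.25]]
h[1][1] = -71.25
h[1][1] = -71.25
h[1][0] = 3.68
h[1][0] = 3.68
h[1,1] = -71.25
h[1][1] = -71.25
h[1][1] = -71.25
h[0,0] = -79.83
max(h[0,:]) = -44.39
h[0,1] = -44.39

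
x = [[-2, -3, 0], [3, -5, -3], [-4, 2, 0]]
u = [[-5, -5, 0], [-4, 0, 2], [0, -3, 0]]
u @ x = [[-5, 40, 15], [0, 16, 0], [-9, 15, 9]]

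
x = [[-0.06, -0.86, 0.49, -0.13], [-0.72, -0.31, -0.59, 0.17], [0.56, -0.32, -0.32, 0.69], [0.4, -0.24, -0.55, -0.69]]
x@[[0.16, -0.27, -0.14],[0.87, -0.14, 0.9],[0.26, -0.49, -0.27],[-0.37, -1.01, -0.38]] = [[-0.58, 0.03, -0.85], [-0.60, 0.36, -0.08], [-0.53, -0.65, -0.54], [-0.03, 0.89, 0.14]]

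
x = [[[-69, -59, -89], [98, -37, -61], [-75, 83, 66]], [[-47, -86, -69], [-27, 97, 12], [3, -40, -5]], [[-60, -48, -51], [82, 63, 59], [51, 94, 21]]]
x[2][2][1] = 94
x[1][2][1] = -40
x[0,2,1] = 83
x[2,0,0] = -60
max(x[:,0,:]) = -47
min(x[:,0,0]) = -69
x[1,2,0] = 3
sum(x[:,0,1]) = -193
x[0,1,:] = [98, -37, -61]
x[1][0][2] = -69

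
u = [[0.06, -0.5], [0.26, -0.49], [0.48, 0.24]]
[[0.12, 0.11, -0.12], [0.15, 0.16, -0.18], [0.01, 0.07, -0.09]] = u @ [[0.14,0.25,-0.29], [-0.23,-0.19,0.21]]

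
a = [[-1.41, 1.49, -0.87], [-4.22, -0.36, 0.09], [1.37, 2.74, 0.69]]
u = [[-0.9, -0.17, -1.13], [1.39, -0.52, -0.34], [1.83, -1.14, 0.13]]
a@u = [[1.75,  0.46,  0.97], [3.46,  0.80,  4.9], [3.84,  -2.44,  -2.39]]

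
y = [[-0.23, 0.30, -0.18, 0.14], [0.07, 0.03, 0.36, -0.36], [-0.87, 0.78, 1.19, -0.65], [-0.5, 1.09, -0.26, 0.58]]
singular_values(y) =[1.88, 1.39, 0.2, 0.1]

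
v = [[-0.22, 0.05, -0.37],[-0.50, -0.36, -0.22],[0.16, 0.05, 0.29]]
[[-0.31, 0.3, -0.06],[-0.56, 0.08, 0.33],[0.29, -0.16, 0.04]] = v @ [[0.36, -0.52, -0.77], [0.62, 0.75, -0.22], [0.70, -0.40, 0.6]]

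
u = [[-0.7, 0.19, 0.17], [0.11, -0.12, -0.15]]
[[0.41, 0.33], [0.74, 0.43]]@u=[[-0.25, 0.04, 0.02], [-0.47, 0.09, 0.06]]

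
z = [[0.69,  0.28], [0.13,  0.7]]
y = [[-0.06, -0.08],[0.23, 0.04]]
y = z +[[-0.75, -0.36], [0.10, -0.66]]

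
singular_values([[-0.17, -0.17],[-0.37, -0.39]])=[0.59, 0.01]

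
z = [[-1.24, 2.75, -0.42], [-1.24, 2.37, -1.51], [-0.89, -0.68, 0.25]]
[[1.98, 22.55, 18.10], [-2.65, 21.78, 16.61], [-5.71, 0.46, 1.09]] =z @ [[4.74, -5.2, -4.67], [3.33, 5.66, 4.45], [3.09, -1.27, -0.18]]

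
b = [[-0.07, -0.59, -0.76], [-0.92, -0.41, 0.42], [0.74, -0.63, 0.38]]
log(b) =[[(0.04+1.15j),(0.05+1.36j),(-0.79+0.22j)], [(-0.18+1.66j),0.08+1.96j,(0.68+0.32j)], [(0.97+0.14j),(-0.67+0.16j),(-0.05+0.03j)]]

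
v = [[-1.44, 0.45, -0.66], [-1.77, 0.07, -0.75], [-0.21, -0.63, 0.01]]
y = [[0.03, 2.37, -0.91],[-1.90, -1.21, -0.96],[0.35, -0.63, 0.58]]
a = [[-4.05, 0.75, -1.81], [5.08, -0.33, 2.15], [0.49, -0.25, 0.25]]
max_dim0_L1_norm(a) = 9.62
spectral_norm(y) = 2.91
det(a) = 0.00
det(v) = 0.01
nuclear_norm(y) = 5.15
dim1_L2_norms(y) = [2.54, 2.45, 0.93]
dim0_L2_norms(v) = [2.29, 0.78, 1.0]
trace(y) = -0.60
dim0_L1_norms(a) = [9.62, 1.33, 4.21]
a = y @ v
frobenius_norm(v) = 2.62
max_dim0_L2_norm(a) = 6.52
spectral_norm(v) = 2.52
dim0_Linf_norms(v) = [1.77, 0.63, 0.75]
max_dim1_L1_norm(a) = 7.56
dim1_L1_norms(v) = [2.55, 2.59, 0.85]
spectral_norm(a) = 7.14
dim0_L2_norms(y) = [1.93, 2.73, 1.44]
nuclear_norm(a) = 7.57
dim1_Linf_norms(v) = [1.44, 1.77, 0.63]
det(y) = 0.30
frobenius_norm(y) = 3.65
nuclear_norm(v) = 3.25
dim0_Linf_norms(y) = [1.9, 2.37, 0.96]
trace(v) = -1.36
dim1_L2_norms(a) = [4.5, 5.53, 0.6]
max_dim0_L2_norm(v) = 2.29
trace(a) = -4.13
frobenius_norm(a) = 7.15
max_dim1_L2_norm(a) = 5.53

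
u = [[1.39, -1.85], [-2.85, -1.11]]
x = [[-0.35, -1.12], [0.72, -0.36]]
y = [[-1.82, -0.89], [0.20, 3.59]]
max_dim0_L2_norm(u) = 3.17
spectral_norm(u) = 3.18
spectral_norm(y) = 3.77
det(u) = -6.82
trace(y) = 1.77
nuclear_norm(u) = 5.32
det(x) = 0.93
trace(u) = 0.28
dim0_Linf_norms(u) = [2.85, 1.85]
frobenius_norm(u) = 3.84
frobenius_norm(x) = 1.42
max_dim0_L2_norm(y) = 3.7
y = u @ x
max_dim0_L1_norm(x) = 1.48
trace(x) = -0.71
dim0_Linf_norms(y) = [1.82, 3.59]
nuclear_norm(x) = 1.97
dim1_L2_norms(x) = [1.17, 0.8]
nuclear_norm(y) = 5.45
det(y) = -6.36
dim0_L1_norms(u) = [4.24, 2.96]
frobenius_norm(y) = 4.13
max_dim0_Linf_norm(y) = 3.59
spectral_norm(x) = 1.19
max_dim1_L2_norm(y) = 3.6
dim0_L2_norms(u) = [3.17, 2.16]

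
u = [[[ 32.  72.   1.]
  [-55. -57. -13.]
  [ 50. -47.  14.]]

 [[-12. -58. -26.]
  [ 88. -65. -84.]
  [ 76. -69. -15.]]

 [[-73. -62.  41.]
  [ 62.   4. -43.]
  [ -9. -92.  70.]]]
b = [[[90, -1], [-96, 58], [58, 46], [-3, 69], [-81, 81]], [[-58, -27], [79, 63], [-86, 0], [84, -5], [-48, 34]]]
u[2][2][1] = -92.0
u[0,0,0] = 32.0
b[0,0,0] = 90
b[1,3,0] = 84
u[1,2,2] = -15.0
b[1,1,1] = 63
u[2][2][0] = -9.0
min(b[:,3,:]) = -5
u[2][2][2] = 70.0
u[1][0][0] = -12.0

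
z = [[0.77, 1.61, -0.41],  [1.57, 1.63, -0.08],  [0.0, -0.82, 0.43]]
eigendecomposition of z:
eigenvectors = [[0.61, -0.56, -0.29], [0.75, 0.51, 0.34], [-0.25, 0.65, 0.89]]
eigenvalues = [2.93, -0.21, 0.11]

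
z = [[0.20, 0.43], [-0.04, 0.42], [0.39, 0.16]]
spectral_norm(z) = 0.67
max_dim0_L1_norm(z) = 1.01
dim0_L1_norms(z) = [0.63, 1.01]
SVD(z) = [[-0.7, -0.04],  [-0.53, -0.63],  [-0.47, 0.77]] @ diag([0.6734602027670724, 0.35644263954938615]) @ [[-0.45, -0.89], [0.89, -0.45]]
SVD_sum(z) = [[0.21, 0.42], [0.16, 0.32], [0.14, 0.28]] + [[-0.01, 0.01], [-0.20, 0.1], [0.25, -0.12]]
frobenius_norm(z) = 0.76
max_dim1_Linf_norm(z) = 0.43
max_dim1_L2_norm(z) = 0.47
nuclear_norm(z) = 1.03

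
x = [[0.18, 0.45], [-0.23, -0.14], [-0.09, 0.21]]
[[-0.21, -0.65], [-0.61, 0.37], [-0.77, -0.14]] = x @ [[3.86, -0.97], [-2.01, -1.06]]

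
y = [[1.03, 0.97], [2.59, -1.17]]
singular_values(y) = [2.91, 1.28]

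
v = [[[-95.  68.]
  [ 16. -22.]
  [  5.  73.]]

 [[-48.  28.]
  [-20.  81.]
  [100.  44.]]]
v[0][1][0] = 16.0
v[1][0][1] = 28.0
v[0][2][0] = 5.0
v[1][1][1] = 81.0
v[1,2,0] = 100.0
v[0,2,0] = 5.0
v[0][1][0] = 16.0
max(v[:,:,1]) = 81.0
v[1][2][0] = 100.0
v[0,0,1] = 68.0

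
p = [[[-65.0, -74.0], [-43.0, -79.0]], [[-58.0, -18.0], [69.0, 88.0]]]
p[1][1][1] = 88.0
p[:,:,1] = [[-74.0, -79.0], [-18.0, 88.0]]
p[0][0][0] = -65.0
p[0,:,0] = [-65.0, -43.0]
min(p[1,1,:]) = 69.0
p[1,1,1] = 88.0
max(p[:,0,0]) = -58.0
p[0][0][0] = -65.0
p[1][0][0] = -58.0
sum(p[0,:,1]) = -153.0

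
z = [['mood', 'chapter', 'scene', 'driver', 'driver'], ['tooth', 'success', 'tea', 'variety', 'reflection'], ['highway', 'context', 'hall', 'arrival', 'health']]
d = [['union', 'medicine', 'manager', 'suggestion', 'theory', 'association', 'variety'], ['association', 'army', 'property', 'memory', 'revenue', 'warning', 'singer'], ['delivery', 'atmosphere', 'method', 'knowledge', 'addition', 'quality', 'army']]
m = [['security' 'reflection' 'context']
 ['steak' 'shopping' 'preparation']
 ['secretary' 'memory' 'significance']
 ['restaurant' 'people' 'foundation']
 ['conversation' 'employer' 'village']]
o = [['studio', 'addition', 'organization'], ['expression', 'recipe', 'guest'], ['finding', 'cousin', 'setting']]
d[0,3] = 'suggestion'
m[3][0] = 'restaurant'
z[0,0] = 'mood'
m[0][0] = 'security'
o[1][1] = 'recipe'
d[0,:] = ['union', 'medicine', 'manager', 'suggestion', 'theory', 'association', 'variety']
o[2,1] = 'cousin'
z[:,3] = ['driver', 'variety', 'arrival']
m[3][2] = 'foundation'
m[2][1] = 'memory'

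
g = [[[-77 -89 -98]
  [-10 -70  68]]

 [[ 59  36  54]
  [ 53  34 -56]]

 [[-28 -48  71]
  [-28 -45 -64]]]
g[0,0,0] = -77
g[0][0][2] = -98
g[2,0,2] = 71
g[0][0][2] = -98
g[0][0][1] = -89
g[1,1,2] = -56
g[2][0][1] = -48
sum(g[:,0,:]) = -120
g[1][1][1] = 34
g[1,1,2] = -56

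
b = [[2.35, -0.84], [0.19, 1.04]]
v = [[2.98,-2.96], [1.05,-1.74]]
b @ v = [[6.12, -5.49], [1.66, -2.37]]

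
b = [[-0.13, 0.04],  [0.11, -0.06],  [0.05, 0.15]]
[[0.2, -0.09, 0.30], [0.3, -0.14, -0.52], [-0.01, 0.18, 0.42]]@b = [[-0.02, 0.06], [-0.08, -0.06], [0.04, 0.05]]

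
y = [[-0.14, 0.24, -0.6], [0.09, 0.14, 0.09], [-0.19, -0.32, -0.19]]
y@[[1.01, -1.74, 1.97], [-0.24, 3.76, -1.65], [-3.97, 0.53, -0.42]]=[[2.18, 0.83, -0.42], [-0.30, 0.42, -0.09], [0.64, -0.97, 0.23]]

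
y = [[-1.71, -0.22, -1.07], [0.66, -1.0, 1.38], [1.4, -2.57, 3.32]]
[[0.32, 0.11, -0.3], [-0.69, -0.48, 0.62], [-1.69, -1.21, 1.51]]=y@[[-0.04,0.04,0.04], [0.26,0.22,-0.23], [-0.29,-0.21,0.26]]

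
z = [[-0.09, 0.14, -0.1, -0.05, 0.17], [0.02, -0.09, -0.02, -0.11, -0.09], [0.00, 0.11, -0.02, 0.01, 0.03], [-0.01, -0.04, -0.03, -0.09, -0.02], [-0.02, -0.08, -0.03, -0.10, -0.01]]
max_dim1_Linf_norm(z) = 0.17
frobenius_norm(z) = 0.37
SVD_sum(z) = [[-0.06,0.17,-0.05,0.04,0.15], [0.03,-0.09,0.03,-0.02,-0.09], [-0.02,0.07,-0.02,0.02,0.06], [0.01,-0.03,0.01,-0.01,-0.03], [0.02,-0.05,0.01,-0.01,-0.04]] + [[-0.03,-0.02,-0.05,-0.09,0.02], [-0.02,-0.02,-0.04,-0.08,0.02], [0.0,0.0,0.01,0.01,-0.0], [-0.02,-0.02,-0.04,-0.08,0.01], [-0.03,-0.02,-0.05,-0.09,0.02]] + [[-0.00, -0.01, 0.0, 0.0, 0.0],[0.01, 0.02, -0.0, -0.01, -0.02],[0.02, 0.04, -0.01, -0.02, -0.03],[0.0, 0.01, -0.00, -0.0, -0.01],[-0.01, -0.01, 0.00, 0.01, 0.01]] + [[-0.00,-0.0,-0.0,0.0,-0.0], [-0.0,-0.00,-0.0,0.00,-0.00], [0.00,0.00,0.0,-0.0,0.0], [0.00,0.00,0.0,-0.00,0.00], [0.0,0.0,0.0,-0.0,0.00]] + [[-0.00,0.00,0.00,0.00,-0.00],  [0.00,-0.0,-0.00,-0.0,0.00],  [0.00,-0.0,-0.0,-0.00,0.0],  [-0.0,0.0,0.00,0.0,-0.0],  [0.0,-0.0,-0.0,-0.00,0.0]]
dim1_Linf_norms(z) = [0.17, 0.11, 0.11, 0.09, 0.1]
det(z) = 0.00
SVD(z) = [[-0.78, -0.53, 0.12, 0.29, -0.02], [0.45, -0.46, -0.47, 0.58, 0.16], [-0.33, 0.07, -0.80, -0.41, 0.27], [0.15, -0.45, -0.16, -0.4, -0.77], [0.22, -0.54, 0.31, -0.5, 0.55]] @ diag([0.30359938245471474, 0.208524064902683, 0.06996584124253763, 0.0068710524527727905, 0.0016428715691858516]) @ [[0.24, -0.69, 0.21, -0.16, -0.62], [0.26, 0.17, 0.44, 0.83, -0.16], [-0.36, -0.67, 0.12, 0.3, 0.57], [-0.11, -0.14, -0.83, 0.44, -0.29], [0.85, -0.16, -0.25, -0.02, 0.43]]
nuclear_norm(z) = 0.59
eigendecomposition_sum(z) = [[(-0.03+0.03j), (0.1+0.17j), -0.06+0.15j, (-0.05+0.44j), (0.07+0.12j)], [0.01-0.01j, -0.05-0.04j, -0.01-0.05j, (-0.05-0.13j), -0.04-0.03j], [(-0.01+0.01j), 0.04+0.04j, -0.00+0.04j, (0.02+0.11j), 0.03+0.03j], [-0.00-0.00j, -0.02+0.01j, -0.02-0.00j, -0.05+0.00j, (-0.01+0.01j)], [(-0-0j), -0.02+0.01j, -0.02-0.01j, -0.06-0.01j, -0.02+0.01j]] + [[(-0.03-0.03j), 0.10-0.17j, -0.06-0.15j, -0.05-0.44j, (0.07-0.12j)], [(0.01+0.01j), (-0.05+0.04j), -0.01+0.05j, -0.05+0.13j, -0.04+0.03j], [-0.01-0.01j, 0.04-0.04j, -0.00-0.04j, 0.02-0.11j, 0.03-0.03j], [-0.00+0.00j, -0.02-0.01j, -0.02+0.00j, (-0.05-0j), -0.01-0.01j], [-0.00+0.00j, -0.02-0.01j, -0.02+0.01j, (-0.06+0.01j), -0.02-0.01j]] + [[-0.01+0.01j, (-0.02+0.02j), -0.00-0.02j, (0.03-0.01j), -0.02j], [0.00-0.00j, (0.01-0j), -0.00+0.00j, (-0.01-0j), -0.00+0.00j], [0.01-0.00j, 0.01-0.00j, -0.00+0.01j, (-0.01-0j), (-0.01+0.01j)], [-0.00-0.00j, -0.00-0.00j, -0j, 0.00+0.00j, 0.00-0.00j], [-0.00+0.00j, -0.01+0.01j, 0.00-0.01j, 0.01-0.00j, 0.00-0.01j]] + [[-0.01-0.01j, (-0.02-0.02j), (-0+0.02j), (0.03+0.01j), 0.02j], [0j, (0.01+0j), (-0-0j), -0.01+0.00j, -0.00-0.00j], [0.01+0.00j, (0.01+0j), (-0-0.01j), (-0.01+0j), -0.01-0.01j], [-0.00+0.00j, -0.00+0.00j, 0j, 0.00-0.00j, 0.00+0.00j], [(-0-0j), (-0.01-0.01j), 0.01j, (0.01+0j), 0.00+0.01j]] + [[(-0.01-0j), -0.02-0.00j, 0.02+0.00j, -0.01+0.00j, 0.03+0.00j],[0.00+0.00j, 0j, (-0-0j), -0j, -0.01-0.00j],[0.00+0.00j, (0.01+0j), (-0.01-0j), -0j, (-0.01-0j)],[0.00+0.00j, 0.00+0.00j, (-0-0j), -0j, -0.00-0.00j],[(-0.01-0j), (-0.01-0j), 0.01+0.00j, (-0+0j), (0.02+0j)]]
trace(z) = -0.30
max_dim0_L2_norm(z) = 0.22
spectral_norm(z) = 0.30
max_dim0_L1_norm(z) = 0.46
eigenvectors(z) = [[(-0.91+0j), -0.91-0.00j, -0.80+0.00j, -0.80-0.00j, (0.81+0j)],[0.26-0.13j, (0.26+0.13j), 0.15+0.12j, 0.15-0.12j, (-0.2+0j)],[(-0.23+0.06j), -0.23-0.06j, (0.37+0.2j), 0.37-0.20j, -0.25+0.00j],[(-0.02-0.1j), -0.02+0.10j, (-0.04-0.09j), -0.04+0.09j, -0.02+0.00j],[0.00-0.12j, 0.00+0.12j, (-0.35-0.07j), (-0.35+0.07j), 0.48+0.00j]]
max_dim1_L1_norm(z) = 0.55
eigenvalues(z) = [(-0.16+0.05j), (-0.16-0.05j), 0.01j, -0.01j, (0.01+0j)]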